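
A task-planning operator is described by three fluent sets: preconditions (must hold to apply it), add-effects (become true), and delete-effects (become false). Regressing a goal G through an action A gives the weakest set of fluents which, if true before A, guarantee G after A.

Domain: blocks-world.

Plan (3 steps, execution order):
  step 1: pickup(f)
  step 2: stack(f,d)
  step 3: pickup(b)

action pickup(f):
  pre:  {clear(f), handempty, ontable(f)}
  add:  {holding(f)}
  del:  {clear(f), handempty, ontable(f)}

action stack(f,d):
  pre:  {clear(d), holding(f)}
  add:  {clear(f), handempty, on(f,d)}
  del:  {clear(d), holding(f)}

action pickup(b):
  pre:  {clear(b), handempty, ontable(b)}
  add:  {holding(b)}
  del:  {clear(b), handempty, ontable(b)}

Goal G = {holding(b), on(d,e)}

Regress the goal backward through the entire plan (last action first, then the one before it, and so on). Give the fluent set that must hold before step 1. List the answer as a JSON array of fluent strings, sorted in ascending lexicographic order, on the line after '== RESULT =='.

Regress step by step:
  through step 3 (pickup(b)): drop {holding(b)}, keep {on(d,e)}, require {clear(b), handempty, ontable(b)}
    → {clear(b), handempty, on(d,e), ontable(b)}
  through step 2 (stack(f,d)): drop {handempty}, keep {clear(b), on(d,e), ontable(b)}, require {clear(d), holding(f)}
    → {clear(b), clear(d), holding(f), on(d,e), ontable(b)}
  through step 1 (pickup(f)): drop {holding(f)}, keep {clear(b), clear(d), on(d,e), ontable(b)}, require {clear(f), handempty, ontable(f)}
    → {clear(b), clear(d), clear(f), handempty, on(d,e), ontable(b), ontable(f)}

== RESULT ==
["clear(b)", "clear(d)", "clear(f)", "handempty", "on(d,e)", "ontable(b)", "ontable(f)"]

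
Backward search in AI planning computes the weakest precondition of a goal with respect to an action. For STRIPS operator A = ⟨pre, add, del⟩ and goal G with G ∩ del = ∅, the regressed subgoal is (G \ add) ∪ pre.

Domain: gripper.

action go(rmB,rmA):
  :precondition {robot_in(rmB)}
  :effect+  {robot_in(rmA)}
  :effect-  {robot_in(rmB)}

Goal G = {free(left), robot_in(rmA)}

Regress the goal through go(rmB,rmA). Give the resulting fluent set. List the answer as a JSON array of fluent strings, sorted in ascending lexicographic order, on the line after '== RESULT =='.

Regress:
  G ∩ del = {}  (empty — regression defined)
  G \ add = {free(left), robot_in(rmA)} \ {robot_in(rmA)} = {free(left)}
  ∪ pre   = {free(left)} ∪ {robot_in(rmB)}
          = {free(left), robot_in(rmB)}

== RESULT ==
["free(left)", "robot_in(rmB)"]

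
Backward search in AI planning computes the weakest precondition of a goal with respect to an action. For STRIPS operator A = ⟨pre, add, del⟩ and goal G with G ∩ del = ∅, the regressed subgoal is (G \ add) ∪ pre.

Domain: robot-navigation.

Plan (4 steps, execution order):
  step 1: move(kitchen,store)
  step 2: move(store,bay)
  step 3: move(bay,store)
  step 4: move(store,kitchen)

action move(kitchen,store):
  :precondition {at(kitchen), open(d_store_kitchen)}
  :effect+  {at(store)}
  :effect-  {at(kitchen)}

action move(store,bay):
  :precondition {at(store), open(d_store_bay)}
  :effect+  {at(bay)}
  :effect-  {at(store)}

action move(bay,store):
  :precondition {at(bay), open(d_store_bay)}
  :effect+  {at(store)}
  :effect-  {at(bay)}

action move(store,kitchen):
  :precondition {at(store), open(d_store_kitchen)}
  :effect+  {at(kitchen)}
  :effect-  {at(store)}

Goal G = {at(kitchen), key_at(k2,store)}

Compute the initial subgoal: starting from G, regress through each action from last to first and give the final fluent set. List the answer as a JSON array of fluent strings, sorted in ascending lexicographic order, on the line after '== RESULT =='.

Work backward from the goal:
  through step 4 (move(store,kitchen)): drop {at(kitchen)}, keep {key_at(k2,store)}, require {at(store), open(d_store_kitchen)}
    → {at(store), key_at(k2,store), open(d_store_kitchen)}
  through step 3 (move(bay,store)): drop {at(store)}, keep {key_at(k2,store), open(d_store_kitchen)}, require {at(bay), open(d_store_bay)}
    → {at(bay), key_at(k2,store), open(d_store_bay), open(d_store_kitchen)}
  through step 2 (move(store,bay)): drop {at(bay)}, keep {key_at(k2,store), open(d_store_bay), open(d_store_kitchen)}, require {at(store), open(d_store_bay)}
    → {at(store), key_at(k2,store), open(d_store_bay), open(d_store_kitchen)}
  through step 1 (move(kitchen,store)): drop {at(store)}, keep {key_at(k2,store), open(d_store_bay), open(d_store_kitchen)}, require {at(kitchen), open(d_store_kitchen)}
    → {at(kitchen), key_at(k2,store), open(d_store_bay), open(d_store_kitchen)}

== RESULT ==
["at(kitchen)", "key_at(k2,store)", "open(d_store_bay)", "open(d_store_kitchen)"]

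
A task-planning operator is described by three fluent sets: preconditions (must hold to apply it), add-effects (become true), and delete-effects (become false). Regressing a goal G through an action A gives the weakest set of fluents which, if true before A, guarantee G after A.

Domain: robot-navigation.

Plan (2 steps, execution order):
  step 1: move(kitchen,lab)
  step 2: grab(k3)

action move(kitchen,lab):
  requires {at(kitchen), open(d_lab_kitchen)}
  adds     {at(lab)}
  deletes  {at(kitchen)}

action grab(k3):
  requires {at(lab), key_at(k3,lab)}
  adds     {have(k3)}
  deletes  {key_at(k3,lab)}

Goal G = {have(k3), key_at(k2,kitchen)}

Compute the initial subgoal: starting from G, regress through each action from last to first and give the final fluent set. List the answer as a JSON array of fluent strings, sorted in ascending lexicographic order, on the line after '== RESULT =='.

Work backward from the goal:
  through step 2 (grab(k3)): drop {have(k3)}, keep {key_at(k2,kitchen)}, require {at(lab), key_at(k3,lab)}
    → {at(lab), key_at(k2,kitchen), key_at(k3,lab)}
  through step 1 (move(kitchen,lab)): drop {at(lab)}, keep {key_at(k2,kitchen), key_at(k3,lab)}, require {at(kitchen), open(d_lab_kitchen)}
    → {at(kitchen), key_at(k2,kitchen), key_at(k3,lab), open(d_lab_kitchen)}

== RESULT ==
["at(kitchen)", "key_at(k2,kitchen)", "key_at(k3,lab)", "open(d_lab_kitchen)"]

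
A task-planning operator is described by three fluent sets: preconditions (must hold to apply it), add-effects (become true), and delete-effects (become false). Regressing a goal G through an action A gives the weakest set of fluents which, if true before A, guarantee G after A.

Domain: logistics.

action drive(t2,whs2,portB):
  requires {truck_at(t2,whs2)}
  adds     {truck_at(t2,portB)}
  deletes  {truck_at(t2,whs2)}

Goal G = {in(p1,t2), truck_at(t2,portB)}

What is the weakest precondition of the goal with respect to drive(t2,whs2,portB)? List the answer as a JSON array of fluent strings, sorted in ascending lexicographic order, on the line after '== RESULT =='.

Regress:
  G ∩ del = {}  (empty — regression defined)
  G \ add = {in(p1,t2), truck_at(t2,portB)} \ {truck_at(t2,portB)} = {in(p1,t2)}
  ∪ pre   = {in(p1,t2)} ∪ {truck_at(t2,whs2)}
          = {in(p1,t2), truck_at(t2,whs2)}

== RESULT ==
["in(p1,t2)", "truck_at(t2,whs2)"]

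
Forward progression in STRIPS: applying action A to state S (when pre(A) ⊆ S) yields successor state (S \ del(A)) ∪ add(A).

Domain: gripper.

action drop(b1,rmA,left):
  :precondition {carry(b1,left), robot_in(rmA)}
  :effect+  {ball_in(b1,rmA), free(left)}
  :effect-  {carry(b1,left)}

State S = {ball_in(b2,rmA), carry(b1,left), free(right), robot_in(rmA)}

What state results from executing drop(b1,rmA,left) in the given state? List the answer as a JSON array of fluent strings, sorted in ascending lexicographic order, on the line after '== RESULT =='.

Progress:
  pre ⊆ S: {carry(b1,left), robot_in(rmA)} ⊆ S  — applicable
  S \ del = {ball_in(b2,rmA), free(right), robot_in(rmA)}
  ∪ add   = {ball_in(b1,rmA), ball_in(b2,rmA), free(left), free(right), robot_in(rmA)}

== RESULT ==
["ball_in(b1,rmA)", "ball_in(b2,rmA)", "free(left)", "free(right)", "robot_in(rmA)"]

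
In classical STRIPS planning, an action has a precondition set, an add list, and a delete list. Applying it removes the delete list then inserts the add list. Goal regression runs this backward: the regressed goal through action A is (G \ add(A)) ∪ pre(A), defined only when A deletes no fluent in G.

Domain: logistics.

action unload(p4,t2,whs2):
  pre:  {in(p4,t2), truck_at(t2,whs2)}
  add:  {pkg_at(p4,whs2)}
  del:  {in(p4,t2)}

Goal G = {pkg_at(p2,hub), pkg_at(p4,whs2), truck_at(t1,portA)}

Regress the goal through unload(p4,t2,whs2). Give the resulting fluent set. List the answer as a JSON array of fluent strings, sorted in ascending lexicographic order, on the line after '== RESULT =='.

Compute (G \ add) ∪ pre:
  G ∩ del = {}  (empty — regression defined)
  G \ add = {pkg_at(p2,hub), pkg_at(p4,whs2), truck_at(t1,portA)} \ {pkg_at(p4,whs2)} = {pkg_at(p2,hub), truck_at(t1,portA)}
  ∪ pre   = {pkg_at(p2,hub), truck_at(t1,portA)} ∪ {in(p4,t2), truck_at(t2,whs2)}
          = {in(p4,t2), pkg_at(p2,hub), truck_at(t1,portA), truck_at(t2,whs2)}

== RESULT ==
["in(p4,t2)", "pkg_at(p2,hub)", "truck_at(t1,portA)", "truck_at(t2,whs2)"]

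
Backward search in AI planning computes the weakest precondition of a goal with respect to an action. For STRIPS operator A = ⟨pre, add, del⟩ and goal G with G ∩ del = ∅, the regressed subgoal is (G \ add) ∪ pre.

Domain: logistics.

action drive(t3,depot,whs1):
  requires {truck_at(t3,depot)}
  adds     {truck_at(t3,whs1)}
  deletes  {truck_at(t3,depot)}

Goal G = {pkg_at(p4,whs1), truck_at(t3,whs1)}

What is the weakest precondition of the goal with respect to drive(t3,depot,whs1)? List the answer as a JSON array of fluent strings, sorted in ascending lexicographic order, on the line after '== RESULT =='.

Compute (G \ add) ∪ pre:
  G ∩ del = {}  (empty — regression defined)
  G \ add = {pkg_at(p4,whs1), truck_at(t3,whs1)} \ {truck_at(t3,whs1)} = {pkg_at(p4,whs1)}
  ∪ pre   = {pkg_at(p4,whs1)} ∪ {truck_at(t3,depot)}
          = {pkg_at(p4,whs1), truck_at(t3,depot)}

== RESULT ==
["pkg_at(p4,whs1)", "truck_at(t3,depot)"]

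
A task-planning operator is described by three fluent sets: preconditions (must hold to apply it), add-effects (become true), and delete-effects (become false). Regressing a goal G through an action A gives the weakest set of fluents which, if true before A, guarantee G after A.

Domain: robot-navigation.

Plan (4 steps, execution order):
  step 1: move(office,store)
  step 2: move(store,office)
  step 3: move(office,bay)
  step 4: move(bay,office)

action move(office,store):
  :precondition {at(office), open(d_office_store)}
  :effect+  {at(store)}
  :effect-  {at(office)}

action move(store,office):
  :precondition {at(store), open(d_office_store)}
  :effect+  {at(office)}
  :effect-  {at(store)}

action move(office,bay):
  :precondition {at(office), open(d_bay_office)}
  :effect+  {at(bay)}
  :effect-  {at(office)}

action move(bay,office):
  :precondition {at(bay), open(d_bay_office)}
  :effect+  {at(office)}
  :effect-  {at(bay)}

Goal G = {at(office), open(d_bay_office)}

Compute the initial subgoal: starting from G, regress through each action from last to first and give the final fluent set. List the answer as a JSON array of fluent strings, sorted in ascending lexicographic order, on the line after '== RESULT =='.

Work backward from the goal:
  through step 4 (move(bay,office)): drop {at(office)}, keep {open(d_bay_office)}, require {at(bay), open(d_bay_office)}
    → {at(bay), open(d_bay_office)}
  through step 3 (move(office,bay)): drop {at(bay)}, keep {open(d_bay_office)}, require {at(office), open(d_bay_office)}
    → {at(office), open(d_bay_office)}
  through step 2 (move(store,office)): drop {at(office)}, keep {open(d_bay_office)}, require {at(store), open(d_office_store)}
    → {at(store), open(d_bay_office), open(d_office_store)}
  through step 1 (move(office,store)): drop {at(store)}, keep {open(d_bay_office), open(d_office_store)}, require {at(office), open(d_office_store)}
    → {at(office), open(d_bay_office), open(d_office_store)}

== RESULT ==
["at(office)", "open(d_bay_office)", "open(d_office_store)"]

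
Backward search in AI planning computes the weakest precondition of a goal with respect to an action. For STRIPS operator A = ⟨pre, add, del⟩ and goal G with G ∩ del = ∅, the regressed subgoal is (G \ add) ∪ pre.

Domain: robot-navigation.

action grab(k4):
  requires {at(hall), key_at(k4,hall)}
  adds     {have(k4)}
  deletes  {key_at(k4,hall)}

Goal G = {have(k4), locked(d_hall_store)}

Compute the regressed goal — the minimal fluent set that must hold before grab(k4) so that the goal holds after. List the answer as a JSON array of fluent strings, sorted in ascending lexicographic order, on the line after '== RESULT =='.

Compute (G \ add) ∪ pre:
  G ∩ del = {}  (empty — regression defined)
  G \ add = {have(k4), locked(d_hall_store)} \ {have(k4)} = {locked(d_hall_store)}
  ∪ pre   = {locked(d_hall_store)} ∪ {at(hall), key_at(k4,hall)}
          = {at(hall), key_at(k4,hall), locked(d_hall_store)}

== RESULT ==
["at(hall)", "key_at(k4,hall)", "locked(d_hall_store)"]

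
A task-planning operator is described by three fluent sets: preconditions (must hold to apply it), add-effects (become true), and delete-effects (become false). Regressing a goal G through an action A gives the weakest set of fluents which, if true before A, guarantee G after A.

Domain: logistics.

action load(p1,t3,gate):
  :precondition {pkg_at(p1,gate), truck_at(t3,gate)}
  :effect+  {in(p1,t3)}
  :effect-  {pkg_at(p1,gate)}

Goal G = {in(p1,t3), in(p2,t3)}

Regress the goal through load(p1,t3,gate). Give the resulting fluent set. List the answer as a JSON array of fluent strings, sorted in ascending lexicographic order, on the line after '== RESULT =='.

Compute (G \ add) ∪ pre:
  G ∩ del = {}  (empty — regression defined)
  G \ add = {in(p1,t3), in(p2,t3)} \ {in(p1,t3)} = {in(p2,t3)}
  ∪ pre   = {in(p2,t3)} ∪ {pkg_at(p1,gate), truck_at(t3,gate)}
          = {in(p2,t3), pkg_at(p1,gate), truck_at(t3,gate)}

== RESULT ==
["in(p2,t3)", "pkg_at(p1,gate)", "truck_at(t3,gate)"]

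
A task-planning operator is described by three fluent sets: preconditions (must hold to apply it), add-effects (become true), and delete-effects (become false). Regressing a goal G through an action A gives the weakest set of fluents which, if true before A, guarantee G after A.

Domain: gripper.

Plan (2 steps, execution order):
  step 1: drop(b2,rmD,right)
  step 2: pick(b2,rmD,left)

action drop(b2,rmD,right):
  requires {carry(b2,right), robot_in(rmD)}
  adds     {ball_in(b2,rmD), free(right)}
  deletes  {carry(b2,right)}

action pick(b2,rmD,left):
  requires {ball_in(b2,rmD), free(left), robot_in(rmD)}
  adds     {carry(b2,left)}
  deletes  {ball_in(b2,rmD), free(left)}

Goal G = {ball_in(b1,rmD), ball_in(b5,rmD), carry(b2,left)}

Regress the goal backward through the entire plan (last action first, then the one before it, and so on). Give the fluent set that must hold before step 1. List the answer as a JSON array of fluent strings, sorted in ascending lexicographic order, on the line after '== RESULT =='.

Work backward from the goal:
  through step 2 (pick(b2,rmD,left)): drop {carry(b2,left)}, keep {ball_in(b1,rmD), ball_in(b5,rmD)}, require {ball_in(b2,rmD), free(left), robot_in(rmD)}
    → {ball_in(b1,rmD), ball_in(b2,rmD), ball_in(b5,rmD), free(left), robot_in(rmD)}
  through step 1 (drop(b2,rmD,right)): drop {ball_in(b2,rmD)}, keep {ball_in(b1,rmD), ball_in(b5,rmD), free(left), robot_in(rmD)}, require {carry(b2,right), robot_in(rmD)}
    → {ball_in(b1,rmD), ball_in(b5,rmD), carry(b2,right), free(left), robot_in(rmD)}

== RESULT ==
["ball_in(b1,rmD)", "ball_in(b5,rmD)", "carry(b2,right)", "free(left)", "robot_in(rmD)"]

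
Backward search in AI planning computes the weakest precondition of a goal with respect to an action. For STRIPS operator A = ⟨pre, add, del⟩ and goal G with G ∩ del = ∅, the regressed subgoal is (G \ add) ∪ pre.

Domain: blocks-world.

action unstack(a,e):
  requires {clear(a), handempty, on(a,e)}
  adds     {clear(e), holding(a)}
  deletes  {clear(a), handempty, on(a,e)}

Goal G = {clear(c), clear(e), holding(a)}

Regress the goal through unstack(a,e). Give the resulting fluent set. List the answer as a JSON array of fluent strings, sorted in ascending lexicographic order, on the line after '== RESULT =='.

Compute (G \ add) ∪ pre:
  G ∩ del = {}  (empty — regression defined)
  G \ add = {clear(c), clear(e), holding(a)} \ {clear(e), holding(a)} = {clear(c)}
  ∪ pre   = {clear(c)} ∪ {clear(a), handempty, on(a,e)}
          = {clear(a), clear(c), handempty, on(a,e)}

== RESULT ==
["clear(a)", "clear(c)", "handempty", "on(a,e)"]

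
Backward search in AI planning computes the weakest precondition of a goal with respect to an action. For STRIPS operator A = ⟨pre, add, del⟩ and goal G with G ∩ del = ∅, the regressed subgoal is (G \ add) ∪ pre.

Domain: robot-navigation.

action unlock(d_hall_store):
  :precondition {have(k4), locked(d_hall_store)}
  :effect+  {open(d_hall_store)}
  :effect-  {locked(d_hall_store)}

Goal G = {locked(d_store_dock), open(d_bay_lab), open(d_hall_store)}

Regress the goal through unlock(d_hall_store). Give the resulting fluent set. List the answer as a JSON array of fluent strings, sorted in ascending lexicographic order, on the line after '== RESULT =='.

Regress:
  G ∩ del = {}  (empty — regression defined)
  G \ add = {locked(d_store_dock), open(d_bay_lab), open(d_hall_store)} \ {open(d_hall_store)} = {locked(d_store_dock), open(d_bay_lab)}
  ∪ pre   = {locked(d_store_dock), open(d_bay_lab)} ∪ {have(k4), locked(d_hall_store)}
          = {have(k4), locked(d_hall_store), locked(d_store_dock), open(d_bay_lab)}

== RESULT ==
["have(k4)", "locked(d_hall_store)", "locked(d_store_dock)", "open(d_bay_lab)"]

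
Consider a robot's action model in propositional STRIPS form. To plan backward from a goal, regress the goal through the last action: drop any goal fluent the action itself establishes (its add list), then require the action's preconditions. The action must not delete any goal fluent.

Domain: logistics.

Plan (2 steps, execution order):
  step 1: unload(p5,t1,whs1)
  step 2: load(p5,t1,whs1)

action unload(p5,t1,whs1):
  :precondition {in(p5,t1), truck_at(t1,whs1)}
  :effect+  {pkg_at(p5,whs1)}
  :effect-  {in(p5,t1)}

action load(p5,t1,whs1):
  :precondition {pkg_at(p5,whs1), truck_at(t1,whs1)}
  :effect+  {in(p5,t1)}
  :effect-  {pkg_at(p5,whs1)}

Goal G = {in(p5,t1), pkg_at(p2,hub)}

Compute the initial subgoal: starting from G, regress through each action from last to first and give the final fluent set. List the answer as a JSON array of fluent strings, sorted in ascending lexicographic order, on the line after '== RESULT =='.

Regress step by step:
  through step 2 (load(p5,t1,whs1)): drop {in(p5,t1)}, keep {pkg_at(p2,hub)}, require {pkg_at(p5,whs1), truck_at(t1,whs1)}
    → {pkg_at(p2,hub), pkg_at(p5,whs1), truck_at(t1,whs1)}
  through step 1 (unload(p5,t1,whs1)): drop {pkg_at(p5,whs1)}, keep {pkg_at(p2,hub), truck_at(t1,whs1)}, require {in(p5,t1), truck_at(t1,whs1)}
    → {in(p5,t1), pkg_at(p2,hub), truck_at(t1,whs1)}

== RESULT ==
["in(p5,t1)", "pkg_at(p2,hub)", "truck_at(t1,whs1)"]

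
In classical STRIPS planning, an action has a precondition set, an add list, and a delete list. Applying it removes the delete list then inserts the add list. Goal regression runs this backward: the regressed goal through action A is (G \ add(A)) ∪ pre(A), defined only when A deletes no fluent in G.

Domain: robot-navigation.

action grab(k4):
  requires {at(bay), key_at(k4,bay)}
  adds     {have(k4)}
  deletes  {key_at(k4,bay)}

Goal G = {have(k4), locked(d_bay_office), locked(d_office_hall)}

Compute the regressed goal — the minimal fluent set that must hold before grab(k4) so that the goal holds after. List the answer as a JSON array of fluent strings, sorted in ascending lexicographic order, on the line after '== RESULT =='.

Regress:
  G ∩ del = {}  (empty — regression defined)
  G \ add = {have(k4), locked(d_bay_office), locked(d_office_hall)} \ {have(k4)} = {locked(d_bay_office), locked(d_office_hall)}
  ∪ pre   = {locked(d_bay_office), locked(d_office_hall)} ∪ {at(bay), key_at(k4,bay)}
          = {at(bay), key_at(k4,bay), locked(d_bay_office), locked(d_office_hall)}

== RESULT ==
["at(bay)", "key_at(k4,bay)", "locked(d_bay_office)", "locked(d_office_hall)"]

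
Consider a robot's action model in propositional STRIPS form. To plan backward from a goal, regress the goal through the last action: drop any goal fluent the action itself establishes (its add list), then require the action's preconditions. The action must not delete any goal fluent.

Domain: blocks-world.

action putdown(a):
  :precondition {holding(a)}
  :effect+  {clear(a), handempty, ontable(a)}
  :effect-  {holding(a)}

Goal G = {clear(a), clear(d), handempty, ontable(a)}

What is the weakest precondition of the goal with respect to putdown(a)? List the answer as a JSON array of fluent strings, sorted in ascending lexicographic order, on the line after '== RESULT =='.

Regress:
  G ∩ del = {}  (empty — regression defined)
  G \ add = {clear(a), clear(d), handempty, ontable(a)} \ {clear(a), handempty, ontable(a)} = {clear(d)}
  ∪ pre   = {clear(d)} ∪ {holding(a)}
          = {clear(d), holding(a)}

== RESULT ==
["clear(d)", "holding(a)"]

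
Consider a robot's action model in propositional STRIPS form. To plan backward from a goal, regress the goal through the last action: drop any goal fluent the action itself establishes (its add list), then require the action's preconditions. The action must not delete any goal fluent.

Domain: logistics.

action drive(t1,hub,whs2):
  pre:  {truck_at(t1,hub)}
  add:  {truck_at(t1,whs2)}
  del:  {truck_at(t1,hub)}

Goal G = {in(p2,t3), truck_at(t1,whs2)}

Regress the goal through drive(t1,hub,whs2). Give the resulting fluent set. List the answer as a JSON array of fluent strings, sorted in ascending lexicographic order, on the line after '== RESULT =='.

Regress:
  G ∩ del = {}  (empty — regression defined)
  G \ add = {in(p2,t3), truck_at(t1,whs2)} \ {truck_at(t1,whs2)} = {in(p2,t3)}
  ∪ pre   = {in(p2,t3)} ∪ {truck_at(t1,hub)}
          = {in(p2,t3), truck_at(t1,hub)}

== RESULT ==
["in(p2,t3)", "truck_at(t1,hub)"]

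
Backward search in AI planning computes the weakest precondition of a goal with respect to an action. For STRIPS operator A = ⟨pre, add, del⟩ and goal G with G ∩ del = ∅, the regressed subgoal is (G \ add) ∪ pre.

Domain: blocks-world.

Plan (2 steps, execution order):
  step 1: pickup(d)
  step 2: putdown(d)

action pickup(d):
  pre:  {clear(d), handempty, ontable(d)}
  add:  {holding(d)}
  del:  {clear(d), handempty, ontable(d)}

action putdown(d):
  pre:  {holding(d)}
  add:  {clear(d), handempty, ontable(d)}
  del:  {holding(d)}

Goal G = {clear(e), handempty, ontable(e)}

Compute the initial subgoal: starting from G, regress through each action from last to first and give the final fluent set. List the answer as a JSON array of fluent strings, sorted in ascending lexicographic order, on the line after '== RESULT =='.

Regress step by step:
  through step 2 (putdown(d)): drop {handempty}, keep {clear(e), ontable(e)}, require {holding(d)}
    → {clear(e), holding(d), ontable(e)}
  through step 1 (pickup(d)): drop {holding(d)}, keep {clear(e), ontable(e)}, require {clear(d), handempty, ontable(d)}
    → {clear(d), clear(e), handempty, ontable(d), ontable(e)}

== RESULT ==
["clear(d)", "clear(e)", "handempty", "ontable(d)", "ontable(e)"]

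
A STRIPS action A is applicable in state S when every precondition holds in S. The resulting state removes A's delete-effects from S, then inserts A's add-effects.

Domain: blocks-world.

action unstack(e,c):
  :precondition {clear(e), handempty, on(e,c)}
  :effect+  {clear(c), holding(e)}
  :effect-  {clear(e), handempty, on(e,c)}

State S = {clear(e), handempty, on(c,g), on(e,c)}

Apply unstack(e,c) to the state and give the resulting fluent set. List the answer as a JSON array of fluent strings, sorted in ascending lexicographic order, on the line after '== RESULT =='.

Compute (S \ del) ∪ add:
  pre ⊆ S: {clear(e), handempty, on(e,c)} ⊆ S  — applicable
  S \ del = {on(c,g)}
  ∪ add   = {clear(c), holding(e), on(c,g)}

== RESULT ==
["clear(c)", "holding(e)", "on(c,g)"]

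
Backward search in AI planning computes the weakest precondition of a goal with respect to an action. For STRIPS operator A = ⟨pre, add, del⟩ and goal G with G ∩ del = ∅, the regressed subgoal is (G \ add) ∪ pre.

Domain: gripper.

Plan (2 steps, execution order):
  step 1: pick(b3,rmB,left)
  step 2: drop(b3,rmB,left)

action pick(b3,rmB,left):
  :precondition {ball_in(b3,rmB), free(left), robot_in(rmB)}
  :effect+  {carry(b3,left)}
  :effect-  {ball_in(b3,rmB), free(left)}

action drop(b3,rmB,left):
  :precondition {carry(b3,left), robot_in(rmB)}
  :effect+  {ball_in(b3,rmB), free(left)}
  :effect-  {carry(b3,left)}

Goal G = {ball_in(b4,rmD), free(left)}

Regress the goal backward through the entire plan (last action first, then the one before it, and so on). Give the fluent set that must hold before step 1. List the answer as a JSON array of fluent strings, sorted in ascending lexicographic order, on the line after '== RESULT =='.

Work backward from the goal:
  through step 2 (drop(b3,rmB,left)): drop {free(left)}, keep {ball_in(b4,rmD)}, require {carry(b3,left), robot_in(rmB)}
    → {ball_in(b4,rmD), carry(b3,left), robot_in(rmB)}
  through step 1 (pick(b3,rmB,left)): drop {carry(b3,left)}, keep {ball_in(b4,rmD), robot_in(rmB)}, require {ball_in(b3,rmB), free(left), robot_in(rmB)}
    → {ball_in(b3,rmB), ball_in(b4,rmD), free(left), robot_in(rmB)}

== RESULT ==
["ball_in(b3,rmB)", "ball_in(b4,rmD)", "free(left)", "robot_in(rmB)"]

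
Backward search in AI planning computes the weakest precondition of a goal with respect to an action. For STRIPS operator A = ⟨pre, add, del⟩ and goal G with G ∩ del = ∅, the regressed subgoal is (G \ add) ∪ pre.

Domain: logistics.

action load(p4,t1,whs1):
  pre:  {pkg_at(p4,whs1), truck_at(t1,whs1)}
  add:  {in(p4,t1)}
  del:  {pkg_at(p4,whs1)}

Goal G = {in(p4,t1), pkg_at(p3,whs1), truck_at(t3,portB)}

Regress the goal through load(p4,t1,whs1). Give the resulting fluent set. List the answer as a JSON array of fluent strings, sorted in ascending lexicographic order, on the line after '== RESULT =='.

Regress:
  G ∩ del = {}  (empty — regression defined)
  G \ add = {in(p4,t1), pkg_at(p3,whs1), truck_at(t3,portB)} \ {in(p4,t1)} = {pkg_at(p3,whs1), truck_at(t3,portB)}
  ∪ pre   = {pkg_at(p3,whs1), truck_at(t3,portB)} ∪ {pkg_at(p4,whs1), truck_at(t1,whs1)}
          = {pkg_at(p3,whs1), pkg_at(p4,whs1), truck_at(t1,whs1), truck_at(t3,portB)}

== RESULT ==
["pkg_at(p3,whs1)", "pkg_at(p4,whs1)", "truck_at(t1,whs1)", "truck_at(t3,portB)"]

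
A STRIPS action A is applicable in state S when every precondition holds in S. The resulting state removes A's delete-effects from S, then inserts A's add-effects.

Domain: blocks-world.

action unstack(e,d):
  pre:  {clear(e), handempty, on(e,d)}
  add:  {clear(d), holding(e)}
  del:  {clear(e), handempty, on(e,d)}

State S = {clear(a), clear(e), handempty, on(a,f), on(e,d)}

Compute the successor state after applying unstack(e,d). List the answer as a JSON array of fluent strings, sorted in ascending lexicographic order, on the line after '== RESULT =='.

Compute (S \ del) ∪ add:
  pre ⊆ S: {clear(e), handempty, on(e,d)} ⊆ S  — applicable
  S \ del = {clear(a), on(a,f)}
  ∪ add   = {clear(a), clear(d), holding(e), on(a,f)}

== RESULT ==
["clear(a)", "clear(d)", "holding(e)", "on(a,f)"]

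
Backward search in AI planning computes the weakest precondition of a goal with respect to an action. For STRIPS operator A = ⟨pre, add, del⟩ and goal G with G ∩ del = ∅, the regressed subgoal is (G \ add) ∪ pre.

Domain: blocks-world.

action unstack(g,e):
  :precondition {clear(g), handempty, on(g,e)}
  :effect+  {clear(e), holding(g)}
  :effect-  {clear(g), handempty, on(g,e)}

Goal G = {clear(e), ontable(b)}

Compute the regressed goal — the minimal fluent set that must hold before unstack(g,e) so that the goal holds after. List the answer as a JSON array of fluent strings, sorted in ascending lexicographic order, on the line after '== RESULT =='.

Compute (G \ add) ∪ pre:
  G ∩ del = {}  (empty — regression defined)
  G \ add = {clear(e), ontable(b)} \ {clear(e), holding(g)} = {ontable(b)}
  ∪ pre   = {ontable(b)} ∪ {clear(g), handempty, on(g,e)}
          = {clear(g), handempty, on(g,e), ontable(b)}

== RESULT ==
["clear(g)", "handempty", "on(g,e)", "ontable(b)"]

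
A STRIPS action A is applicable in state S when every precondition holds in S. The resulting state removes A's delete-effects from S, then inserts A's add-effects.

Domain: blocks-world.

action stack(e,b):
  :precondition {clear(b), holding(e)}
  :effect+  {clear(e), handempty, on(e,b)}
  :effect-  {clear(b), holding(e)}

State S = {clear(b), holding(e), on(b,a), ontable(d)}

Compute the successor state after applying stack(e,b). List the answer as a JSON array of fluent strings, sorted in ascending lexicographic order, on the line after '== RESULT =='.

Progress:
  pre ⊆ S: {clear(b), holding(e)} ⊆ S  — applicable
  S \ del = {on(b,a), ontable(d)}
  ∪ add   = {clear(e), handempty, on(b,a), on(e,b), ontable(d)}

== RESULT ==
["clear(e)", "handempty", "on(b,a)", "on(e,b)", "ontable(d)"]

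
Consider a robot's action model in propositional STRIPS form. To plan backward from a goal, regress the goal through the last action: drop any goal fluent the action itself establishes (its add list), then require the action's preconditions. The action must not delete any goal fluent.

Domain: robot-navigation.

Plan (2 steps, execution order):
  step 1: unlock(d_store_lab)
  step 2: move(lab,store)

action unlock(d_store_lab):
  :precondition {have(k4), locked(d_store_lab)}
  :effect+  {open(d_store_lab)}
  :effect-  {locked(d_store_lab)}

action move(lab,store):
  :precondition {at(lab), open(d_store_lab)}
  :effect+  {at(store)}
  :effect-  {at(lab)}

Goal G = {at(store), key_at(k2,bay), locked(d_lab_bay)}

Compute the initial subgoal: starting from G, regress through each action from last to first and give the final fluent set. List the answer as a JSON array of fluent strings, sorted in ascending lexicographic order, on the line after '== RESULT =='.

Regress step by step:
  through step 2 (move(lab,store)): drop {at(store)}, keep {key_at(k2,bay), locked(d_lab_bay)}, require {at(lab), open(d_store_lab)}
    → {at(lab), key_at(k2,bay), locked(d_lab_bay), open(d_store_lab)}
  through step 1 (unlock(d_store_lab)): drop {open(d_store_lab)}, keep {at(lab), key_at(k2,bay), locked(d_lab_bay)}, require {have(k4), locked(d_store_lab)}
    → {at(lab), have(k4), key_at(k2,bay), locked(d_lab_bay), locked(d_store_lab)}

== RESULT ==
["at(lab)", "have(k4)", "key_at(k2,bay)", "locked(d_lab_bay)", "locked(d_store_lab)"]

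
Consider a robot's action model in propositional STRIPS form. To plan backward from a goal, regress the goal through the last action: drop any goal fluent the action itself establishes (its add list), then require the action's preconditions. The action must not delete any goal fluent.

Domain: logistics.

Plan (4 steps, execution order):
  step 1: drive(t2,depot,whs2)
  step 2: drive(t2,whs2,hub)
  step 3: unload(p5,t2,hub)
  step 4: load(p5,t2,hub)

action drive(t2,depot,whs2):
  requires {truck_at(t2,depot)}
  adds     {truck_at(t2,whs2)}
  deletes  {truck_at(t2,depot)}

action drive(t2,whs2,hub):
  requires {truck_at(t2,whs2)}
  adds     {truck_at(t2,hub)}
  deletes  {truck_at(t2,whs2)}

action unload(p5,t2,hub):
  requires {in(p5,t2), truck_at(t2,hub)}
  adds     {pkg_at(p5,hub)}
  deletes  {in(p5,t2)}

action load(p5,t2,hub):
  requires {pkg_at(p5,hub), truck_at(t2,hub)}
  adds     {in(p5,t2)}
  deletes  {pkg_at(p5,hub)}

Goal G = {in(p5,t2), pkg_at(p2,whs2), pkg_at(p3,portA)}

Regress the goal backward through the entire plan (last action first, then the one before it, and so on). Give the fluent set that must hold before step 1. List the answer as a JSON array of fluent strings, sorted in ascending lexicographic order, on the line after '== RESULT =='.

Work backward from the goal:
  through step 4 (load(p5,t2,hub)): drop {in(p5,t2)}, keep {pkg_at(p2,whs2), pkg_at(p3,portA)}, require {pkg_at(p5,hub), truck_at(t2,hub)}
    → {pkg_at(p2,whs2), pkg_at(p3,portA), pkg_at(p5,hub), truck_at(t2,hub)}
  through step 3 (unload(p5,t2,hub)): drop {pkg_at(p5,hub)}, keep {pkg_at(p2,whs2), pkg_at(p3,portA), truck_at(t2,hub)}, require {in(p5,t2), truck_at(t2,hub)}
    → {in(p5,t2), pkg_at(p2,whs2), pkg_at(p3,portA), truck_at(t2,hub)}
  through step 2 (drive(t2,whs2,hub)): drop {truck_at(t2,hub)}, keep {in(p5,t2), pkg_at(p2,whs2), pkg_at(p3,portA)}, require {truck_at(t2,whs2)}
    → {in(p5,t2), pkg_at(p2,whs2), pkg_at(p3,portA), truck_at(t2,whs2)}
  through step 1 (drive(t2,depot,whs2)): drop {truck_at(t2,whs2)}, keep {in(p5,t2), pkg_at(p2,whs2), pkg_at(p3,portA)}, require {truck_at(t2,depot)}
    → {in(p5,t2), pkg_at(p2,whs2), pkg_at(p3,portA), truck_at(t2,depot)}

== RESULT ==
["in(p5,t2)", "pkg_at(p2,whs2)", "pkg_at(p3,portA)", "truck_at(t2,depot)"]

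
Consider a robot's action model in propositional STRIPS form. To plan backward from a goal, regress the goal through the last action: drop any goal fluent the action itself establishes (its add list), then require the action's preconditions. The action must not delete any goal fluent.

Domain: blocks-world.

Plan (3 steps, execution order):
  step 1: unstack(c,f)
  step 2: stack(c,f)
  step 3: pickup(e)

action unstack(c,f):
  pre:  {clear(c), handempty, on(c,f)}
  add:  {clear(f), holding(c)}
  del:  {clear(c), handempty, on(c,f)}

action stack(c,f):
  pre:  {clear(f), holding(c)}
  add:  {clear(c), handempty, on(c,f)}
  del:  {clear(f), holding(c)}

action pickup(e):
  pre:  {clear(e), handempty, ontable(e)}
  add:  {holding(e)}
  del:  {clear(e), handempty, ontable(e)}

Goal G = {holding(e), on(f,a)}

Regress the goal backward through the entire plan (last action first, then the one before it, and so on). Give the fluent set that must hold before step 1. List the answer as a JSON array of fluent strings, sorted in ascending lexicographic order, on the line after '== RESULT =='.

Regress step by step:
  through step 3 (pickup(e)): drop {holding(e)}, keep {on(f,a)}, require {clear(e), handempty, ontable(e)}
    → {clear(e), handempty, on(f,a), ontable(e)}
  through step 2 (stack(c,f)): drop {handempty}, keep {clear(e), on(f,a), ontable(e)}, require {clear(f), holding(c)}
    → {clear(e), clear(f), holding(c), on(f,a), ontable(e)}
  through step 1 (unstack(c,f)): drop {clear(f), holding(c)}, keep {clear(e), on(f,a), ontable(e)}, require {clear(c), handempty, on(c,f)}
    → {clear(c), clear(e), handempty, on(c,f), on(f,a), ontable(e)}

== RESULT ==
["clear(c)", "clear(e)", "handempty", "on(c,f)", "on(f,a)", "ontable(e)"]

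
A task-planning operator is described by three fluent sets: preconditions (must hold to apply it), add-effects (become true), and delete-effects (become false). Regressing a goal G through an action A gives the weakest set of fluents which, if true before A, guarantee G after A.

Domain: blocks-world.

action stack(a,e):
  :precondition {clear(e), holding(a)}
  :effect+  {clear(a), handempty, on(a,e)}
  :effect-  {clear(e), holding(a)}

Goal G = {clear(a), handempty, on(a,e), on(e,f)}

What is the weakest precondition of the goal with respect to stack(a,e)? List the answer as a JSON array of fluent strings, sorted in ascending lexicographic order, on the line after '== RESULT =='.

Regress:
  G ∩ del = {}  (empty — regression defined)
  G \ add = {clear(a), handempty, on(a,e), on(e,f)} \ {clear(a), handempty, on(a,e)} = {on(e,f)}
  ∪ pre   = {on(e,f)} ∪ {clear(e), holding(a)}
          = {clear(e), holding(a), on(e,f)}

== RESULT ==
["clear(e)", "holding(a)", "on(e,f)"]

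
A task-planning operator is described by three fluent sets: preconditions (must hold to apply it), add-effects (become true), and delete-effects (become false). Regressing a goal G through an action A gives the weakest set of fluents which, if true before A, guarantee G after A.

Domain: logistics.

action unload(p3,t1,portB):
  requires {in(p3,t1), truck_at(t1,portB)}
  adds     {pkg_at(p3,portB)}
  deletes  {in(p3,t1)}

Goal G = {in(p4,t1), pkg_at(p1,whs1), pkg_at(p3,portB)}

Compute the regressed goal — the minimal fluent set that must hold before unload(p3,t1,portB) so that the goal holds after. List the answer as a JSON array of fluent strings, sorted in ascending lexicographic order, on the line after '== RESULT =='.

Regress:
  G ∩ del = {}  (empty — regression defined)
  G \ add = {in(p4,t1), pkg_at(p1,whs1), pkg_at(p3,portB)} \ {pkg_at(p3,portB)} = {in(p4,t1), pkg_at(p1,whs1)}
  ∪ pre   = {in(p4,t1), pkg_at(p1,whs1)} ∪ {in(p3,t1), truck_at(t1,portB)}
          = {in(p3,t1), in(p4,t1), pkg_at(p1,whs1), truck_at(t1,portB)}

== RESULT ==
["in(p3,t1)", "in(p4,t1)", "pkg_at(p1,whs1)", "truck_at(t1,portB)"]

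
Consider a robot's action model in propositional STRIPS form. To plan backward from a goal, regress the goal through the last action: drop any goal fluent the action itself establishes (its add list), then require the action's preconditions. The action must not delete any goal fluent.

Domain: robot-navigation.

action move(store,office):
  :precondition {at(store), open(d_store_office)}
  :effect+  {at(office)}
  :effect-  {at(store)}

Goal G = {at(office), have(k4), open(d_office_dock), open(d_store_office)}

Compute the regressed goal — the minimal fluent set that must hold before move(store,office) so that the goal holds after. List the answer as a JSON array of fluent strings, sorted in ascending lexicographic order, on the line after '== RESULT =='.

Regress:
  G ∩ del = {}  (empty — regression defined)
  G \ add = {at(office), have(k4), open(d_office_dock), open(d_store_office)} \ {at(office)} = {have(k4), open(d_office_dock), open(d_store_office)}
  ∪ pre   = {have(k4), open(d_office_dock), open(d_store_office)} ∪ {at(store), open(d_store_office)}
          = {at(store), have(k4), open(d_office_dock), open(d_store_office)}

== RESULT ==
["at(store)", "have(k4)", "open(d_office_dock)", "open(d_store_office)"]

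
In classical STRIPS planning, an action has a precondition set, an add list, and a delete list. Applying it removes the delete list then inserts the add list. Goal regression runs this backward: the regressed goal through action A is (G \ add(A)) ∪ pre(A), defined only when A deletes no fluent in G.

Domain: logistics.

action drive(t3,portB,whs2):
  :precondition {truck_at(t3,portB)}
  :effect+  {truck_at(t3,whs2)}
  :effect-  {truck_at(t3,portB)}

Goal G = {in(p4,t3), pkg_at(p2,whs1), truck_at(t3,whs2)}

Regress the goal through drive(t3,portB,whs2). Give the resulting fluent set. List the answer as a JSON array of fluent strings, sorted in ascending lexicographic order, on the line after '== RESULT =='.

Regress:
  G ∩ del = {}  (empty — regression defined)
  G \ add = {in(p4,t3), pkg_at(p2,whs1), truck_at(t3,whs2)} \ {truck_at(t3,whs2)} = {in(p4,t3), pkg_at(p2,whs1)}
  ∪ pre   = {in(p4,t3), pkg_at(p2,whs1)} ∪ {truck_at(t3,portB)}
          = {in(p4,t3), pkg_at(p2,whs1), truck_at(t3,portB)}

== RESULT ==
["in(p4,t3)", "pkg_at(p2,whs1)", "truck_at(t3,portB)"]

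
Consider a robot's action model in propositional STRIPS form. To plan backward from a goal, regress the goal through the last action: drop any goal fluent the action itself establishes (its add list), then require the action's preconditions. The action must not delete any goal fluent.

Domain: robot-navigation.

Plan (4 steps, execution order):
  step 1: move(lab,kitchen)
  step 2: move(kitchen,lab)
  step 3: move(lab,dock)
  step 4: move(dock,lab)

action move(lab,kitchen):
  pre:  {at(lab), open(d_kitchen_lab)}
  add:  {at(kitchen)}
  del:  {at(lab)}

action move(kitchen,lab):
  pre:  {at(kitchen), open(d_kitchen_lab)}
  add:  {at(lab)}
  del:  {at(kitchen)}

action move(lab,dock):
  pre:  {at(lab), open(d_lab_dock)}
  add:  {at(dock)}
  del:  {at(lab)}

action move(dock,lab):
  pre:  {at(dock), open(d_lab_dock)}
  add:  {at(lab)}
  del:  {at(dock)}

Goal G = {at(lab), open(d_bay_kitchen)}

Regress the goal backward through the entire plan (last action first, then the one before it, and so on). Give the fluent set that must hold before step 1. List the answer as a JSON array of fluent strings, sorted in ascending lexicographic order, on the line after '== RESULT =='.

Regress step by step:
  through step 4 (move(dock,lab)): drop {at(lab)}, keep {open(d_bay_kitchen)}, require {at(dock), open(d_lab_dock)}
    → {at(dock), open(d_bay_kitchen), open(d_lab_dock)}
  through step 3 (move(lab,dock)): drop {at(dock)}, keep {open(d_bay_kitchen), open(d_lab_dock)}, require {at(lab), open(d_lab_dock)}
    → {at(lab), open(d_bay_kitchen), open(d_lab_dock)}
  through step 2 (move(kitchen,lab)): drop {at(lab)}, keep {open(d_bay_kitchen), open(d_lab_dock)}, require {at(kitchen), open(d_kitchen_lab)}
    → {at(kitchen), open(d_bay_kitchen), open(d_kitchen_lab), open(d_lab_dock)}
  through step 1 (move(lab,kitchen)): drop {at(kitchen)}, keep {open(d_bay_kitchen), open(d_kitchen_lab), open(d_lab_dock)}, require {at(lab), open(d_kitchen_lab)}
    → {at(lab), open(d_bay_kitchen), open(d_kitchen_lab), open(d_lab_dock)}

== RESULT ==
["at(lab)", "open(d_bay_kitchen)", "open(d_kitchen_lab)", "open(d_lab_dock)"]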